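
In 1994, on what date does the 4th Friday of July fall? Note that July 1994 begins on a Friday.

July 1994 begins on a Friday, so the first Friday is July 1.
The 4th Friday is 3 weeks later: 1 + 21 = 22.

1994-07-22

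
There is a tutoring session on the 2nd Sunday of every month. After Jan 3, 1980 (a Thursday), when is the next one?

Jan 13, 1980

Jan 1980 starts on a Tuesday; its first Sunday is the 6th, so the 2nd Sunday is the 13th — Jan 13, 1980.
Jan 13, 1980 is after Jan 3, 1980, so that is the next one.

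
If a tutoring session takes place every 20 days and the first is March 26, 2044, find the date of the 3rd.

The 3rd occurrence is 2 intervals after the first: 2 × 20 = 40 days after March 26, 2044.
March has 31 days — 5 days to the end of March leaves 35.
April has 30 days (5 left).
5 days into May → May 5, 2044.

May 5, 2044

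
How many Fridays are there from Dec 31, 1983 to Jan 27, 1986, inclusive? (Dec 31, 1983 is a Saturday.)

108

Dec 31, 1983 is a Saturday; the first Friday on or after it is Jan 6, 1984 (6 days later).
From Jan 6, 1984 to Jan 27, 1986: 360 + 365 + 27 = 752 days (rest of 1984, 1985, to Jan 27, 1986 in 1986).
752 ÷ 7 = 107 full weeks with remainder 3, so 107 more Fridays after the first → 108.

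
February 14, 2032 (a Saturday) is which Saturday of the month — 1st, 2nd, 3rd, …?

2nd

Day 14 falls in week ⌈14/7⌉ of the month.
Days 1–7 hold the 1st Saturday, 8–14 the 2nd, 15–21 the 3rd, 22–28 the 4th, 29–31 the 5th.
14 is in the range for the 2nd.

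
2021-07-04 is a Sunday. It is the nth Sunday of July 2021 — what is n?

1st

Day 4 falls in week ⌈4/7⌉ of the month.
Days 1–7 hold the 1st Sunday, 8–14 the 2nd, 15–21 the 3rd, 22–28 the 4th, 29–31 the 5th.
4 is in the range for the 1st.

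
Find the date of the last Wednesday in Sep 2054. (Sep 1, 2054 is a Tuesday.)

Sep 30, 2054

Sep 2054 begins on a Tuesday, so the first Wednesday is Sep 2 (1 day later).
Sep 2054 has 30 days. Adding weeks: 2, 9, 16, 23, 30 — the last one ≤ 30 is the 30th.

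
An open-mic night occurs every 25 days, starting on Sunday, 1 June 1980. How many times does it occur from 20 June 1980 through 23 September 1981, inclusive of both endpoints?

Occurrences land 25·i days after 1 June 1980 for i = 0, 1, 2, …
20 June 1980 is 19 days after the start; 19 ÷ 25 = 0 remainder 19; since the remainder is 19, round up to i = 1. First occurrence in the window: #2 on 26 June 1980 (1×25 = 25 days in).
23 September 1981 is 479 days after the start; 479 ÷ 25 = 19 remainder 4. Last occurrence in the window: #20 on 19 September 1981.
Occurrences #2 through #20: 19 in total.

19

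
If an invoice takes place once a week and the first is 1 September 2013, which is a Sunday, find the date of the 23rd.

2 February 2014

The 23rd occurrence is 22 intervals after the first: 22 × 7 = 154 days after 1 September 2013.
September has 30 days — 29 days to the end of September leaves 125.
October has 31 days (94 left).
November has 30 days (64 left).
December has 31 days (33 left).
January has 31 days (2 left).
2 days into February → 2 February 2014.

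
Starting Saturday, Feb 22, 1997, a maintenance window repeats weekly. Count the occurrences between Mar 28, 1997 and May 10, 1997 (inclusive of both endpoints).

Occurrences land 7·i days after Feb 22, 1997 for i = 0, 1, 2, …
Mar 28, 1997 is 34 days after the start; 34 ÷ 7 = 4 remainder 6; since the remainder is 6, round up to i = 5. First occurrence in the window: #6 on Mar 29, 1997 (5×7 = 35 days in).
May 10, 1997 is 77 days after the start; 77 ÷ 7 = 11 remainder 0. Last occurrence in the window: #12 on May 10, 1997.
Occurrences #6 through #12: 7 in total.

7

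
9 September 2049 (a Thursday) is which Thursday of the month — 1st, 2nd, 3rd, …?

Day 9 falls in week ⌈9/7⌉ of the month.
Days 1–7 hold the 1st Thursday, 8–14 the 2nd, 15–21 the 3rd, 22–28 the 4th, 29–31 the 5th.
9 is in the range for the 2nd.

2nd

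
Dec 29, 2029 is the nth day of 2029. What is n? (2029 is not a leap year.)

363

Days in months before Dec: 31 + 28 + 31 + 30 + 31 + 30 + 31 + 31 + 30 + 31 + 30 = 334.
Plus 29 days into Dec → day 363.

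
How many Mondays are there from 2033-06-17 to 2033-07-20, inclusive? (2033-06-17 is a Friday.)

2033-06-17 is a Friday; the first Monday on or after it is 2033-06-20 (3 days later).
From 2033-06-20 to 2033-07-20: 10 + 20 = 30 days (rest of June, July).
30 ÷ 7 = 4 full weeks with remainder 2, so 4 more Mondays after the first → 5.

5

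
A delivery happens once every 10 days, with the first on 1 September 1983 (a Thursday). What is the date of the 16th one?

The 16th occurrence is 15 intervals after the first: 15 × 10 = 150 days after 1 September 1983.
September has 30 days — 29 days to the end of September leaves 121.
October has 31 days (90 left).
November has 30 days (60 left).
December has 31 days (29 left).
29 days into January → 29 January 1984.

29 January 1984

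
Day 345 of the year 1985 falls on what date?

January has 31 days (345 − 31 = 314 remain).
February has 28 days (314 − 28 = 286 remain).
March has 31 days (286 − 31 = 255 remain).
April has 30 days (255 − 30 = 225 remain).
May has 31 days (225 − 31 = 194 remain).
June has 30 days (194 − 30 = 164 remain).
July has 31 days (164 − 31 = 133 remain).
August has 31 days (133 − 31 = 102 remain).
September has 30 days (102 − 30 = 72 remain).
October has 31 days (72 − 31 = 41 remain).
November has 30 days (41 − 30 = 11 remain).
11 into December → December 11.

December 11, 1985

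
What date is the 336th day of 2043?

January has 31 days (336 − 31 = 305 remain).
February has 28 days (305 − 28 = 277 remain).
March has 31 days (277 − 31 = 246 remain).
April has 30 days (246 − 30 = 216 remain).
May has 31 days (216 − 31 = 185 remain).
June has 30 days (185 − 30 = 155 remain).
July has 31 days (155 − 31 = 124 remain).
August has 31 days (124 − 31 = 93 remain).
September has 30 days (93 − 30 = 63 remain).
October has 31 days (63 − 31 = 32 remain).
November has 30 days (32 − 30 = 2 remain).
2 into December → December 2.

December 2, 2043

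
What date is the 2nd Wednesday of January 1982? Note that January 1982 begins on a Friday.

January 1982 begins on a Friday, so the first Wednesday is January 6 (5 days later).
The 2nd Wednesday is 1 weeks later: 6 + 7 = 13.

January 13, 1982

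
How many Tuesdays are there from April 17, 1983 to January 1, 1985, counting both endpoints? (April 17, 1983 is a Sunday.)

April 17, 1983 is a Sunday; the first Tuesday on or after it is April 19, 1983 (2 days later).
From April 19, 1983 to January 1, 1985: 256 + 366 + 1 = 623 days (rest of 1983, 1984, to January 1, 1985 in 1985).
623 ÷ 7 = 89 full weeks with remainder 0, so 89 more Tuesdays after the first → 90.

90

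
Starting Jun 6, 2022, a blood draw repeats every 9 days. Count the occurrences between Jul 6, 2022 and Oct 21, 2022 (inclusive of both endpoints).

Occurrences land 9·i days after Jun 6, 2022 for i = 0, 1, 2, …
Jul 6, 2022 is 30 days after the start; 30 ÷ 9 = 3 remainder 3; since the remainder is 3, round up to i = 4. First occurrence in the window: #5 on Jul 12, 2022 (4×9 = 36 days in).
Oct 21, 2022 is 137 days after the start; 137 ÷ 9 = 15 remainder 2. Last occurrence in the window: #16 on Oct 19, 2022.
Occurrences #5 through #16: 12 in total.

12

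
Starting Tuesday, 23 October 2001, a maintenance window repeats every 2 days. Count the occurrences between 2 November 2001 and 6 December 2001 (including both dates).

Occurrences land 2·i days after 23 October 2001 for i = 0, 1, 2, …
2 November 2001 is 10 days after the start; 10 ÷ 2 = 5 remainder 0. First occurrence in the window: #6 on 2 November 2001 (5×2 = 10 days in).
6 December 2001 is 44 days after the start; 44 ÷ 2 = 22 remainder 0. Last occurrence in the window: #23 on 6 December 2001.
Occurrences #6 through #23: 18 in total.

18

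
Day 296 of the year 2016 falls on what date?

January has 31 days (296 − 31 = 265 remain).
February has 29 days (265 − 29 = 236 remain).
March has 31 days (236 − 31 = 205 remain).
April has 30 days (205 − 30 = 175 remain).
May has 31 days (175 − 31 = 144 remain).
June has 30 days (144 − 30 = 114 remain).
July has 31 days (114 − 31 = 83 remain).
August has 31 days (83 − 31 = 52 remain).
September has 30 days (52 − 30 = 22 remain).
22 into October → October 22.

October 22, 2016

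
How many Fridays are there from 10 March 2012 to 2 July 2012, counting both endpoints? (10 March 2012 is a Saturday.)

10 March 2012 is a Saturday; the first Friday on or after it is 16 March 2012 (6 days later).
From 16 March 2012 to 2 July 2012: 15 + 30 + 31 + 30 + 2 = 108 days (rest of March, April, May, June, July).
108 ÷ 7 = 15 full weeks with remainder 3, so 15 more Fridays after the first → 16.

16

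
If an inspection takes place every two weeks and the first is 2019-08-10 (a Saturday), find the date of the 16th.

The 16th occurrence is 15 intervals after the first: 15 × 14 = 210 days after 2019-08-10.
August has 31 days — 21 days to the end of August leaves 189.
September has 30 days (159 left).
October has 31 days (128 left).
November has 30 days (98 left).
December has 31 days (67 left).
January has 31 days (36 left).
February has 29 days (7 left).
7 days into March → 2020-03-07.

2020-03-07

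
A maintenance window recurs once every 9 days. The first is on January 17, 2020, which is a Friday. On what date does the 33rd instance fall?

The 33rd occurrence is 32 intervals after the first: 32 × 9 = 288 days after January 17, 2020.
January has 31 days — 14 days to the end of January leaves 274.
February has 29 days (245 left).
March has 31 days (214 left).
April has 30 days (184 left).
May has 31 days (153 left).
June has 30 days (123 left).
July has 31 days (92 left).
August has 31 days (61 left).
September has 30 days (31 left).
31 days into October → October 31, 2020.

October 31, 2020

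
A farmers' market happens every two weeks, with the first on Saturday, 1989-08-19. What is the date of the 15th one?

1990-03-03

The 15th occurrence is 14 intervals after the first: 14 × 14 = 196 days after 1989-08-19.
August has 31 days — 12 days to the end of August leaves 184.
September has 30 days (154 left).
October has 31 days (123 left).
November has 30 days (93 left).
December has 31 days (62 left).
January has 31 days (31 left).
February has 28 days (3 left).
3 days into March → 1990-03-03.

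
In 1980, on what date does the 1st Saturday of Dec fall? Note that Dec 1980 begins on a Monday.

Dec 1980 begins on a Monday, so the first Saturday is Dec 6 (5 days later).

Dec 6, 1980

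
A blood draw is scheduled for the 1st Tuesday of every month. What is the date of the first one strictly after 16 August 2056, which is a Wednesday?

5 September 2056

August 2056 starts on a Tuesday, so its 1st Tuesday is 1 August 2056.
That is not after 16 August 2056, so look at September 2056.
September 2056 starts on a Friday, so its 1st Tuesday is 5 September 2056 (4 days in).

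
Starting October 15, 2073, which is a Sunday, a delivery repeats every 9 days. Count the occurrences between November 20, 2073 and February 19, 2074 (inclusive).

11

Occurrences land 9·i days after October 15, 2073 for i = 0, 1, 2, …
November 20, 2073 is 36 days after the start; 36 ÷ 9 = 4 remainder 0. First occurrence in the window: #5 on November 20, 2073 (4×9 = 36 days in).
February 19, 2074 is 127 days after the start; 127 ÷ 9 = 14 remainder 1. Last occurrence in the window: #15 on February 18, 2074.
Occurrences #5 through #15: 11 in total.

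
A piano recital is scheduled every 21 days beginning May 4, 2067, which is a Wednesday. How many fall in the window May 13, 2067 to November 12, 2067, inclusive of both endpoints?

Occurrences land 21·i days after May 4, 2067 for i = 0, 1, 2, …
May 13, 2067 is 9 days after the start; 9 ÷ 21 = 0 remainder 9; since the remainder is 9, round up to i = 1. First occurrence in the window: #2 on May 25, 2067 (1×21 = 21 days in).
November 12, 2067 is 192 days after the start; 192 ÷ 21 = 9 remainder 3. Last occurrence in the window: #10 on November 9, 2067.
Occurrences #2 through #10: 9 in total.

9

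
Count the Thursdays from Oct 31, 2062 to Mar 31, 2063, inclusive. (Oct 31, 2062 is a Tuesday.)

22

Oct 31, 2062 is a Tuesday; the first Thursday on or after it is Nov 2, 2062 (2 days later).
From Nov 2, 2062 to Mar 31, 2063: 28 + 31 + 31 + 28 + 31 = 149 days (rest of Nov, Dec, Jan, Feb, Mar).
149 ÷ 7 = 21 full weeks with remainder 2, so 21 more Thursdays after the first → 22.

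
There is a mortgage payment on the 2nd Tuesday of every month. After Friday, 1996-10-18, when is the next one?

October 1996 starts on a Tuesday; its first Tuesday is the 1st, so the 2nd Tuesday is the 8th — 1996-10-08.
That is not after 1996-10-18, so look at November 1996.
November 1996 starts on a Friday; its first Tuesday is the 5th, so the 2nd Tuesday is the 12th — 1996-11-12.

1996-11-12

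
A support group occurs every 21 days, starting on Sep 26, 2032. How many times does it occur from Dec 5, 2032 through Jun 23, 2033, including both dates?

Occurrences land 21·i days after Sep 26, 2032 for i = 0, 1, 2, …
Dec 5, 2032 is 70 days after the start; 70 ÷ 21 = 3 remainder 7; since the remainder is 7, round up to i = 4. First occurrence in the window: #5 on Dec 19, 2032 (4×21 = 84 days in).
Jun 23, 2033 is 270 days after the start; 270 ÷ 21 = 12 remainder 18. Last occurrence in the window: #13 on Jun 5, 2033.
Occurrences #5 through #13: 9 in total.

9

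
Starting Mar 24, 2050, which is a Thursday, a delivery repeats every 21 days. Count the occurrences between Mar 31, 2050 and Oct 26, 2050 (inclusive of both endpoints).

10

Occurrences land 21·i days after Mar 24, 2050 for i = 0, 1, 2, …
Mar 31, 2050 is 7 days after the start; 7 ÷ 21 = 0 remainder 7; since the remainder is 7, round up to i = 1. First occurrence in the window: #2 on Apr 14, 2050 (1×21 = 21 days in).
Oct 26, 2050 is 216 days after the start; 216 ÷ 21 = 10 remainder 6. Last occurrence in the window: #11 on Oct 20, 2050.
Occurrences #2 through #11: 10 in total.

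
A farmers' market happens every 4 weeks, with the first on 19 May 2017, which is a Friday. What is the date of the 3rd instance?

The 3rd occurrence is 2 intervals after the first: 2 × 28 = 56 days after 19 May 2017.
May has 31 days — 12 days to the end of May leaves 44.
June has 30 days (14 left).
14 days into July → 14 July 2017.

14 July 2017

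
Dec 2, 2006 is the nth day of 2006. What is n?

Days in months before Dec: 31 + 28 + 31 + 30 + 31 + 30 + 31 + 31 + 30 + 31 + 30 = 334.
Plus 2 days into Dec → day 336.

336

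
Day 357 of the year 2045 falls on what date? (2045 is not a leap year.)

2045-12-23

January has 31 days (357 − 31 = 326 remain).
February has 28 days (326 − 28 = 298 remain).
March has 31 days (298 − 31 = 267 remain).
April has 30 days (267 − 30 = 237 remain).
May has 31 days (237 − 31 = 206 remain).
June has 30 days (206 − 30 = 176 remain).
July has 31 days (176 − 31 = 145 remain).
August has 31 days (145 − 31 = 114 remain).
September has 30 days (114 − 30 = 84 remain).
October has 31 days (84 − 31 = 53 remain).
November has 30 days (53 − 30 = 23 remain).
23 into December → December 23.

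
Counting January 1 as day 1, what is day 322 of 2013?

Jan has 31 days (322 − 31 = 291 remain).
Feb has 28 days (291 − 28 = 263 remain).
Mar has 31 days (263 − 31 = 232 remain).
Apr has 30 days (232 − 30 = 202 remain).
May has 31 days (202 − 31 = 171 remain).
Jun has 30 days (171 − 30 = 141 remain).
Jul has 31 days (141 − 31 = 110 remain).
Aug has 31 days (110 − 31 = 79 remain).
Sep has 30 days (79 − 30 = 49 remain).
Oct has 31 days (49 − 31 = 18 remain).
18 into Nov → Nov 18.

Nov 18, 2013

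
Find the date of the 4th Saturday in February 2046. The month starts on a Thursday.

February 24, 2046

February 2046 begins on a Thursday, so the first Saturday is February 3 (2 days later).
The 4th Saturday is 3 weeks later: 3 + 21 = 24.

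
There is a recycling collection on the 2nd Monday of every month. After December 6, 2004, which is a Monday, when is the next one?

December 2004 starts on a Wednesday; its first Monday is the 6th, so the 2nd Monday is the 13th — December 13, 2004.
December 13, 2004 is after December 6, 2004, so that is the next one.

December 13, 2004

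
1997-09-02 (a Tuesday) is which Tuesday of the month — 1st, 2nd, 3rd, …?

Day 2 falls in week ⌈2/7⌉ of the month.
Days 1–7 hold the 1st Tuesday, 8–14 the 2nd, 15–21 the 3rd, 22–28 the 4th, 29–31 the 5th.
2 is in the range for the 1st.

1st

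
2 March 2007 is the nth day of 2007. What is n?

61

Days in months before March: 31 + 28 = 59.
Plus 2 days into March → day 61.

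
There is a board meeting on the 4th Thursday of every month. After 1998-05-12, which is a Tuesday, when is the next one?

May 1998 starts on a Friday; its first Thursday is the 7th, so the 4th Thursday is the 28th — 1998-05-28.
1998-05-28 is after 1998-05-12, so that is the next one.

1998-05-28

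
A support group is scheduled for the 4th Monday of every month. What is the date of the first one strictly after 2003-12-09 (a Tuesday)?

December 2003 starts on a Monday; its first Monday is the 1st, so the 4th Monday is the 22nd — 2003-12-22.
2003-12-22 is after 2003-12-09, so that is the next one.

2003-12-22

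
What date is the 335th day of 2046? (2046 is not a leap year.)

Jan has 31 days (335 − 31 = 304 remain).
Feb has 28 days (304 − 28 = 276 remain).
Mar has 31 days (276 − 31 = 245 remain).
Apr has 30 days (245 − 30 = 215 remain).
May has 31 days (215 − 31 = 184 remain).
Jun has 30 days (184 − 30 = 154 remain).
Jul has 31 days (154 − 31 = 123 remain).
Aug has 31 days (123 − 31 = 92 remain).
Sep has 30 days (92 − 30 = 62 remain).
Oct has 31 days (62 − 31 = 31 remain).
Nov has 30 days (31 − 30 = 1 remain).
1 into Dec → Dec 1.

Dec 1, 2046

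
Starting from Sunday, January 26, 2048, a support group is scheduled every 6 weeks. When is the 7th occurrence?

October 4, 2048

The 7th occurrence is 6 intervals after the first: 6 × 42 = 252 days after January 26, 2048.
January has 31 days — 5 days to the end of January leaves 247.
February has 29 days (218 left).
March has 31 days (187 left).
April has 30 days (157 left).
May has 31 days (126 left).
June has 30 days (96 left).
July has 31 days (65 left).
August has 31 days (34 left).
September has 30 days (4 left).
4 days into October → October 4, 2048.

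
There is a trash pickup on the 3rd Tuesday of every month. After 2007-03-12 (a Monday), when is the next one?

March 2007 starts on a Thursday; its first Tuesday is the 6th, so the 3rd Tuesday is the 20th — 2007-03-20.
2007-03-20 is after 2007-03-12, so that is the next one.

2007-03-20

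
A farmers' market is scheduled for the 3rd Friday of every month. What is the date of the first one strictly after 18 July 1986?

July 1986 starts on a Tuesday; its first Friday is the 4th, so the 3rd Friday is the 18th — 18 July 1986.
That is not after 18 July 1986, so look at August 1986.
August 1986 starts on a Friday; its first Friday is the 1st, so the 3rd Friday is the 15th — 15 August 1986.

15 August 1986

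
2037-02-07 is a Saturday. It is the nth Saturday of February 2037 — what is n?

Day 7 falls in week ⌈7/7⌉ of the month.
Days 1–7 hold the 1st Saturday, 8–14 the 2nd, 15–21 the 3rd, 22–28 the 4th, 29–31 the 5th.
7 is in the range for the 1st.

1st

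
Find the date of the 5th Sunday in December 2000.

December 31, 2000

December 2000 begins on a Friday, so the first Sunday is December 3 (2 days later).
The 5th Sunday is 4 weeks later: 3 + 28 = 31.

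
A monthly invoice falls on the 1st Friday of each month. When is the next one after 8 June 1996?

June 1996 starts on a Saturday, so its 1st Friday is 7 June 1996 (6 days in).
That is not after 8 June 1996, so look at July 1996.
July 1996 starts on a Monday, so its 1st Friday is 5 July 1996 (4 days in).

5 July 1996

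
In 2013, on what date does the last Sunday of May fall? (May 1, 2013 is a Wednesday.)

2013-05-26

May 2013 begins on a Wednesday, so the first Sunday is May 5 (4 days later).
May 2013 has 31 days. Adding weeks: 5, 12, 19, 26 — the last one ≤ 31 is the 26th.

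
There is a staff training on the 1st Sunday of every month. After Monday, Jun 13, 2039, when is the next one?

Jul 3, 2039

Jun 2039 starts on a Wednesday, so its 1st Sunday is Jun 5, 2039 (4 days in).
That is not after Jun 13, 2039, so look at Jul 2039.
Jul 2039 starts on a Friday, so its 1st Sunday is Jul 3, 2039 (2 days in).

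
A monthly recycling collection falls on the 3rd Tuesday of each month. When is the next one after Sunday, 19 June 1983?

June 1983 starts on a Wednesday; its first Tuesday is the 7th, so the 3rd Tuesday is the 21st — 21 June 1983.
21 June 1983 is after 19 June 1983, so that is the next one.

21 June 1983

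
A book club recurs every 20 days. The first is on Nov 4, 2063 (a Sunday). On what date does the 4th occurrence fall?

Jan 3, 2064

The 4th occurrence is 3 intervals after the first: 3 × 20 = 60 days after Nov 4, 2063.
Nov has 30 days — 26 days to the end of Nov leaves 34.
Dec has 31 days (3 left).
3 days into Jan → Jan 3, 2064.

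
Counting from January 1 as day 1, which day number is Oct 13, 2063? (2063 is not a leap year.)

286

Days in months before Oct: 31 + 28 + 31 + 30 + 31 + 30 + 31 + 31 + 30 = 273.
Plus 13 days into Oct → day 286.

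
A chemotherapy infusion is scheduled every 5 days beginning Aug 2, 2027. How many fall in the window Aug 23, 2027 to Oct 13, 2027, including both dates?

Occurrences land 5·i days after Aug 2, 2027 for i = 0, 1, 2, …
Aug 23, 2027 is 21 days after the start; 21 ÷ 5 = 4 remainder 1; since the remainder is 1, round up to i = 5. First occurrence in the window: #6 on Aug 27, 2027 (5×5 = 25 days in).
Oct 13, 2027 is 72 days after the start; 72 ÷ 5 = 14 remainder 2. Last occurrence in the window: #15 on Oct 11, 2027.
Occurrences #6 through #15: 10 in total.

10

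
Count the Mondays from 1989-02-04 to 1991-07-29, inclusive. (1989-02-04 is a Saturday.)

1989-02-04 is a Saturday; the first Monday on or after it is 1989-02-06 (2 days later).
From 1989-02-06 to 1991-07-29: 328 + 365 + 210 = 903 days (rest of 1989, 1990, to 1991-07-29 in 1991).
903 ÷ 7 = 129 full weeks with remainder 0, so 129 more Mondays after the first → 130.

130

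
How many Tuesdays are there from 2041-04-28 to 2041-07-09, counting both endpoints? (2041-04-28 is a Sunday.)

11

2041-04-28 is a Sunday; the first Tuesday on or after it is 2041-04-30 (2 days later).
From 2041-04-30 to 2041-07-09: 0 + 31 + 30 + 9 = 70 days (rest of April, May, June, July).
70 ÷ 7 = 10 full weeks with remainder 0, so 10 more Tuesdays after the first → 11.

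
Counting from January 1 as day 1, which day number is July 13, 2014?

194

Days in months before July: 31 + 28 + 31 + 30 + 31 + 30 = 181.
Plus 13 days into July → day 194.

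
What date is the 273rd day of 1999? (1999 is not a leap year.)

January has 31 days (273 − 31 = 242 remain).
February has 28 days (242 − 28 = 214 remain).
March has 31 days (214 − 31 = 183 remain).
April has 30 days (183 − 30 = 153 remain).
May has 31 days (153 − 31 = 122 remain).
June has 30 days (122 − 30 = 92 remain).
July has 31 days (92 − 31 = 61 remain).
August has 31 days (61 − 31 = 30 remain).
30 into September → September 30.

September 30, 1999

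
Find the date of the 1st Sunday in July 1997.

The first Sunday of July 1997 is July 6.

6 July 1997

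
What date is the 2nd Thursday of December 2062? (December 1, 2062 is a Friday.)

December 2062 begins on a Friday, so the first Thursday is December 7 (6 days later).
The 2nd Thursday is 1 weeks later: 7 + 7 = 14.

2062-12-14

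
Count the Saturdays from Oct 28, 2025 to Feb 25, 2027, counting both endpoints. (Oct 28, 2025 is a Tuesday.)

Oct 28, 2025 is a Tuesday; the first Saturday on or after it is Nov 1, 2025 (4 days later).
From Nov 1, 2025 to Feb 25, 2027: 60 + 365 + 56 = 481 days (rest of 2025, 2026, to Feb 25, 2027 in 2027).
481 ÷ 7 = 68 full weeks with remainder 5, so 68 more Saturdays after the first → 69.

69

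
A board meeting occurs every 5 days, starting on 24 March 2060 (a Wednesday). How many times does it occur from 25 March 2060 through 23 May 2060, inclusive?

Occurrences land 5·i days after 24 March 2060 for i = 0, 1, 2, …
25 March 2060 is 1 day after the start; 1 ÷ 5 = 0 remainder 1; since the remainder is 1, round up to i = 1. First occurrence in the window: #2 on 29 March 2060 (1×5 = 5 days in).
23 May 2060 is 60 days after the start; 60 ÷ 5 = 12 remainder 0. Last occurrence in the window: #13 on 23 May 2060.
Occurrences #2 through #13: 12 in total.

12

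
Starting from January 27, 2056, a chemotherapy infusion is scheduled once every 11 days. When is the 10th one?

The 10th occurrence is 9 intervals after the first: 9 × 11 = 99 days after January 27, 2056.
January has 31 days — 4 days to the end of January leaves 95.
February has 29 days (66 left).
March has 31 days (35 left).
April has 30 days (5 left).
5 days into May → May 5, 2056.

May 5, 2056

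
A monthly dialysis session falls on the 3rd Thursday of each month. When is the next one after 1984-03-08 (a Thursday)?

1984-03-15

March 1984 starts on a Thursday; its first Thursday is the 1st, so the 3rd Thursday is the 15th — 1984-03-15.
1984-03-15 is after 1984-03-08, so that is the next one.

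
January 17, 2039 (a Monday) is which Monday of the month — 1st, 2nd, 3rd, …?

3rd

Day 17 falls in week ⌈17/7⌉ of the month.
Days 1–7 hold the 1st Monday, 8–14 the 2nd, 15–21 the 3rd, 22–28 the 4th, 29–31 the 5th.
17 is in the range for the 3rd.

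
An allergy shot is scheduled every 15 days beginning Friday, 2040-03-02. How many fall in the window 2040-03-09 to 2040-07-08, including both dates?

8

Occurrences land 15·i days after 2040-03-02 for i = 0, 1, 2, …
2040-03-09 is 7 days after the start; 7 ÷ 15 = 0 remainder 7; since the remainder is 7, round up to i = 1. First occurrence in the window: #2 on 2040-03-17 (1×15 = 15 days in).
2040-07-08 is 128 days after the start; 128 ÷ 15 = 8 remainder 8. Last occurrence in the window: #9 on 2040-06-30.
Occurrences #2 through #9: 8 in total.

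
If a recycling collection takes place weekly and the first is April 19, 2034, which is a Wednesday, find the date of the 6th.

The 6th occurrence is 5 intervals after the first: 5 × 7 = 35 days after April 19, 2034.
April has 30 days — 11 days to the end of April leaves 24.
24 days into May → May 24, 2034.

May 24, 2034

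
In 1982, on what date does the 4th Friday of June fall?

1982-06-25

The first Friday of June 1982 is June 4.
The 4th Friday is 3 weeks later: 4 + 21 = 25.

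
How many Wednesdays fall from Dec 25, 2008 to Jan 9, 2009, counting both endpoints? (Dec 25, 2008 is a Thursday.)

2

Dec 25, 2008 is a Thursday; the first Wednesday on or after it is Dec 31, 2008 (6 days later).
From Dec 31, 2008 to Jan 9, 2009: 0 + 9 = 9 days (rest of Dec, Jan).
9 ÷ 7 = 1 full weeks with remainder 2, so 1 more Wednesdays after the first → 2.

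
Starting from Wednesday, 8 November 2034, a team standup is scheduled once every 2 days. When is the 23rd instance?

The 23rd occurrence is 22 intervals after the first: 22 × 2 = 44 days after 8 November 2034.
November has 30 days — 22 days to the end of November leaves 22.
22 days into December → 22 December 2034.

22 December 2034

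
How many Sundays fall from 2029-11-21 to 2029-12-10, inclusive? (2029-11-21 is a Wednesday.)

2029-11-21 is a Wednesday; the first Sunday on or after it is 2029-11-25 (4 days later).
From 2029-11-25 to 2029-12-10: 5 + 10 = 15 days (rest of November, December).
15 ÷ 7 = 2 full weeks with remainder 1, so 2 more Sundays after the first → 3.

3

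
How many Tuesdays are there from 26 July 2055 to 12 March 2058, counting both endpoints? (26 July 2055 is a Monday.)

138

26 July 2055 is a Monday; the first Tuesday on or after it is 27 July 2055 (1 day later).
From 27 July 2055 to 12 March 2058: 157 + 366 + 365 + 71 = 959 days (rest of 2055, 2056, 2057, to 12 March 2058 in 2058).
959 ÷ 7 = 137 full weeks with remainder 0, so 137 more Tuesdays after the first → 138.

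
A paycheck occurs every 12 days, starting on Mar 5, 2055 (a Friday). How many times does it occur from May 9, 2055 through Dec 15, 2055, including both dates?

18

Occurrences land 12·i days after Mar 5, 2055 for i = 0, 1, 2, …
May 9, 2055 is 65 days after the start; 65 ÷ 12 = 5 remainder 5; since the remainder is 5, round up to i = 6. First occurrence in the window: #7 on May 16, 2055 (6×12 = 72 days in).
Dec 15, 2055 is 285 days after the start; 285 ÷ 12 = 23 remainder 9. Last occurrence in the window: #24 on Dec 6, 2055.
Occurrences #7 through #24: 18 in total.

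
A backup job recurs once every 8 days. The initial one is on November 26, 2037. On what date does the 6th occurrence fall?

The 6th occurrence is 5 intervals after the first: 5 × 8 = 40 days after November 26, 2037.
November has 30 days — 4 days to the end of November leaves 36.
December has 31 days (5 left).
5 days into January → January 5, 2038.

January 5, 2038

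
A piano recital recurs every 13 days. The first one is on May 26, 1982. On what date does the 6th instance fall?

Jul 30, 1982

The 6th occurrence is 5 intervals after the first: 5 × 13 = 65 days after May 26, 1982.
May has 31 days — 5 days to the end of May leaves 60.
Jun has 30 days (30 left).
30 days into Jul → Jul 30, 1982.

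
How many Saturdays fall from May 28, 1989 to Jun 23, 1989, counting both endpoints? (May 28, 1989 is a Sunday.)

May 28, 1989 is a Sunday; the first Saturday on or after it is Jun 3, 1989 (6 days later).
From Jun 3, 1989 to Jun 23, 1989 is 23 − 3 = 20 days.
20 ÷ 7 = 2 full weeks with remainder 6, so 2 more Saturdays after the first → 3.

3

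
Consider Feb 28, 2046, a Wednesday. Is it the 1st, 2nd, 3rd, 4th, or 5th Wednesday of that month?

Day 28 falls in week ⌈28/7⌉ of the month.
Days 1–7 hold the 1st Wednesday, 8–14 the 2nd, 15–21 the 3rd, 22–28 the 4th, 29–31 the 5th.
28 is in the range for the 4th.

4th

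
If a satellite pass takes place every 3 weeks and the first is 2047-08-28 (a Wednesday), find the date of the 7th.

The 7th occurrence is 6 intervals after the first: 6 × 21 = 126 days after 2047-08-28.
August has 31 days — 3 days to the end of August leaves 123.
September has 30 days (93 left).
October has 31 days (62 left).
November has 30 days (32 left).
December has 31 days (1 left).
1 day into January → 2048-01-01.

2048-01-01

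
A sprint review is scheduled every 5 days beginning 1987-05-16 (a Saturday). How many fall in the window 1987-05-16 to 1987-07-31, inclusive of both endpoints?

Occurrences land 5·i days after 1987-05-16 for i = 0, 1, 2, …
The window opens on the start date, so the first occurrence inside is #1 on 1987-05-16.
1987-07-31 is 76 days after the start; 76 ÷ 5 = 15 remainder 1. Last occurrence in the window: #16 on 1987-07-30.
Occurrences #1 through #16: 16 in total.

16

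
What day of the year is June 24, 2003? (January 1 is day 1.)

175

Days in months before June: 31 + 28 + 31 + 30 + 31 = 151.
Plus 24 days into June → day 175.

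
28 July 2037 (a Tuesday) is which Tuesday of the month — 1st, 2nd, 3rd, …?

Day 28 falls in week ⌈28/7⌉ of the month.
Days 1–7 hold the 1st Tuesday, 8–14 the 2nd, 15–21 the 3rd, 22–28 the 4th, 29–31 the 5th.
28 is in the range for the 4th.

4th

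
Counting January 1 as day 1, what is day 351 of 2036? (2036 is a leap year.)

Jan has 31 days (351 − 31 = 320 remain).
Feb has 29 days (320 − 29 = 291 remain).
Mar has 31 days (291 − 31 = 260 remain).
Apr has 30 days (260 − 30 = 230 remain).
May has 31 days (230 − 31 = 199 remain).
Jun has 30 days (199 − 30 = 169 remain).
Jul has 31 days (169 − 31 = 138 remain).
Aug has 31 days (138 − 31 = 107 remain).
Sep has 30 days (107 − 30 = 77 remain).
Oct has 31 days (77 − 31 = 46 remain).
Nov has 30 days (46 − 30 = 16 remain).
16 into Dec → Dec 16.

Dec 16, 2036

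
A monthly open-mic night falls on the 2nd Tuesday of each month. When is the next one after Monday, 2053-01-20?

January 2053 starts on a Wednesday; its first Tuesday is the 7th, so the 2nd Tuesday is the 14th — 2053-01-14.
That is not after 2053-01-20, so look at February 2053.
February 2053 starts on a Saturday; its first Tuesday is the 4th, so the 2nd Tuesday is the 11th — 2053-02-11.

2053-02-11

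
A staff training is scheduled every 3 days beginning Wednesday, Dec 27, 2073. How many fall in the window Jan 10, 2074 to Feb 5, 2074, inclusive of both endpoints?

9

Occurrences land 3·i days after Dec 27, 2073 for i = 0, 1, 2, …
Jan 10, 2074 is 14 days after the start; 14 ÷ 3 = 4 remainder 2; since the remainder is 2, round up to i = 5. First occurrence in the window: #6 on Jan 11, 2074 (5×3 = 15 days in).
Feb 5, 2074 is 40 days after the start; 40 ÷ 3 = 13 remainder 1. Last occurrence in the window: #14 on Feb 4, 2074.
Occurrences #6 through #14: 9 in total.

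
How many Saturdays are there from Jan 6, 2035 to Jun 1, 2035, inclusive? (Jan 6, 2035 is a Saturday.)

Jan 6, 2035 is a Saturday; the first Saturday on or after it is Jan 6, 2035.
From Jan 6, 2035 to Jun 1, 2035: 25 + 28 + 31 + 30 + 31 + 1 = 146 days (rest of Jan, Feb, Mar, Apr, May, Jun).
146 ÷ 7 = 20 full weeks with remainder 6, so 20 more Saturdays after the first → 21.

21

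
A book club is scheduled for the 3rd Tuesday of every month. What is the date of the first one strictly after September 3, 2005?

September 20, 2005

September 2005 starts on a Thursday; its first Tuesday is the 6th, so the 3rd Tuesday is the 20th — September 20, 2005.
September 20, 2005 is after September 3, 2005, so that is the next one.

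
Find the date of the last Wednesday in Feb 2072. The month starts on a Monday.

Feb 24, 2072

Feb 2072 begins on a Monday, so the first Wednesday is Feb 3 (2 days later).
Feb 2072 has 29 days. Adding weeks: 3, 10, 17, 24 — the last one ≤ 29 is the 24th.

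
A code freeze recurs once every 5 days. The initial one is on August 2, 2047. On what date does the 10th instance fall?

September 16, 2047

The 10th occurrence is 9 intervals after the first: 9 × 5 = 45 days after August 2, 2047.
August has 31 days — 29 days to the end of August leaves 16.
16 days into September → September 16, 2047.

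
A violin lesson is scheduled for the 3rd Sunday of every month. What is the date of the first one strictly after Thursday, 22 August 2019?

15 September 2019

August 2019 starts on a Thursday; its first Sunday is the 4th, so the 3rd Sunday is the 18th — 18 August 2019.
That is not after 22 August 2019, so look at September 2019.
September 2019 starts on a Sunday; its first Sunday is the 1st, so the 3rd Sunday is the 15th — 15 September 2019.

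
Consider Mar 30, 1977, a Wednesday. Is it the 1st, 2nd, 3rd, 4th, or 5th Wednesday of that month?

5th

Day 30 falls in week ⌈30/7⌉ of the month.
Days 1–7 hold the 1st Wednesday, 8–14 the 2nd, 15–21 the 3rd, 22–28 the 4th, 29–31 the 5th.
30 is in the range for the 5th.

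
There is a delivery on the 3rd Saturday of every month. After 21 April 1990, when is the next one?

April 1990 starts on a Sunday; its first Saturday is the 7th, so the 3rd Saturday is the 21st — 21 April 1990.
That is not after 21 April 1990, so look at May 1990.
May 1990 starts on a Tuesday; its first Saturday is the 5th, so the 3rd Saturday is the 19th — 19 May 1990.

19 May 1990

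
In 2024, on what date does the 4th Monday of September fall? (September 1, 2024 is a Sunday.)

September 2024 begins on a Sunday, so the first Monday is September 2 (1 day later).
The 4th Monday is 3 weeks later: 2 + 21 = 23.

September 23, 2024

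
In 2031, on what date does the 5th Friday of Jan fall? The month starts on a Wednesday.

Jan 2031 begins on a Wednesday, so the first Friday is Jan 3 (2 days later).
The 5th Friday is 4 weeks later: 3 + 28 = 31.

Jan 31, 2031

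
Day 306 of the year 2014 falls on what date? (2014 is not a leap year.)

January has 31 days (306 − 31 = 275 remain).
February has 28 days (275 − 28 = 247 remain).
March has 31 days (247 − 31 = 216 remain).
April has 30 days (216 − 30 = 186 remain).
May has 31 days (186 − 31 = 155 remain).
June has 30 days (155 − 30 = 125 remain).
July has 31 days (125 − 31 = 94 remain).
August has 31 days (94 − 31 = 63 remain).
September has 30 days (63 − 30 = 33 remain).
October has 31 days (33 − 31 = 2 remain).
2 into November → November 2.

2 November 2014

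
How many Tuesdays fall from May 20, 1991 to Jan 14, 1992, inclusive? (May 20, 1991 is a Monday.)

May 20, 1991 is a Monday; the first Tuesday on or after it is May 21, 1991 (1 day later).
From May 21, 1991 to Jan 14, 1992: 10 + 30 + 31 + 31 + 30 + 31 + 30 + 31 + 14 = 238 days (rest of May, Jun, Jul, Aug, Sep, Oct, Nov, Dec, Jan).
238 ÷ 7 = 34 full weeks with remainder 0, so 34 more Tuesdays after the first → 35.

35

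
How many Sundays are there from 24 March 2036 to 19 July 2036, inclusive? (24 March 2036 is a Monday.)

16

24 March 2036 is a Monday; the first Sunday on or after it is 30 March 2036 (6 days later).
From 30 March 2036 to 19 July 2036: 1 + 30 + 31 + 30 + 19 = 111 days (rest of March, April, May, June, July).
111 ÷ 7 = 15 full weeks with remainder 6, so 15 more Sundays after the first → 16.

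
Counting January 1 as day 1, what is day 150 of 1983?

30 May 1983

January has 31 days (150 − 31 = 119 remain).
February has 28 days (119 − 28 = 91 remain).
March has 31 days (91 − 31 = 60 remain).
April has 30 days (60 − 30 = 30 remain).
30 into May → May 30.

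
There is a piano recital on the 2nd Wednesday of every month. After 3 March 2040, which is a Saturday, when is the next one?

14 March 2040

March 2040 starts on a Thursday; its first Wednesday is the 7th, so the 2nd Wednesday is the 14th — 14 March 2040.
14 March 2040 is after 3 March 2040, so that is the next one.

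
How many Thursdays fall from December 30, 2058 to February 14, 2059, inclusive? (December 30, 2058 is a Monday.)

7

December 30, 2058 is a Monday; the first Thursday on or after it is January 2, 2059 (3 days later).
From January 2, 2059 to February 14, 2059: 29 + 14 = 43 days (rest of January, February).
43 ÷ 7 = 6 full weeks with remainder 1, so 6 more Thursdays after the first → 7.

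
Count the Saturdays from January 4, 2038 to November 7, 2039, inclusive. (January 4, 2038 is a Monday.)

January 4, 2038 is a Monday; the first Saturday on or after it is January 9, 2038 (5 days later).
From January 9, 2038 to November 7, 2039: 356 + 311 = 667 days (rest of 2038, to November 7, 2039 in 2039).
667 ÷ 7 = 95 full weeks with remainder 2, so 95 more Saturdays after the first → 96.

96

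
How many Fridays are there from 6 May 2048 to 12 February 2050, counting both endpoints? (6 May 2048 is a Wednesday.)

6 May 2048 is a Wednesday; the first Friday on or after it is 8 May 2048 (2 days later).
From 8 May 2048 to 12 February 2050: 237 + 365 + 43 = 645 days (rest of 2048, 2049, to 12 February 2050 in 2050).
645 ÷ 7 = 92 full weeks with remainder 1, so 92 more Fridays after the first → 93.

93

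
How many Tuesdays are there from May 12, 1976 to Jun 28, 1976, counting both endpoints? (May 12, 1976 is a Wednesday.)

6

May 12, 1976 is a Wednesday; the first Tuesday on or after it is May 18, 1976 (6 days later).
From May 18, 1976 to Jun 28, 1976: 13 + 28 = 41 days (rest of May, Jun).
41 ÷ 7 = 5 full weeks with remainder 6, so 5 more Tuesdays after the first → 6.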